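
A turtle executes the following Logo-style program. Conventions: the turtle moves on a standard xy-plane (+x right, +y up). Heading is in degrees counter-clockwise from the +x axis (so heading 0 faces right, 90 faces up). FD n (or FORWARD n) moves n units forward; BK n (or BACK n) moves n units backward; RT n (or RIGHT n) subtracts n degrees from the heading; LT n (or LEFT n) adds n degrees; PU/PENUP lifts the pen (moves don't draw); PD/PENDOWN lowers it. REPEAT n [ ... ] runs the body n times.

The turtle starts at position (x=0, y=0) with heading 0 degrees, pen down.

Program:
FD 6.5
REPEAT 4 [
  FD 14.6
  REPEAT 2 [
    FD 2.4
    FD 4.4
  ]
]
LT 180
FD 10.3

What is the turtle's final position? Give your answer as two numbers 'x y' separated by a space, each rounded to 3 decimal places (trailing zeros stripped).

Executing turtle program step by step:
Start: pos=(0,0), heading=0, pen down
FD 6.5: (0,0) -> (6.5,0) [heading=0, draw]
REPEAT 4 [
  -- iteration 1/4 --
  FD 14.6: (6.5,0) -> (21.1,0) [heading=0, draw]
  REPEAT 2 [
    -- iteration 1/2 --
    FD 2.4: (21.1,0) -> (23.5,0) [heading=0, draw]
    FD 4.4: (23.5,0) -> (27.9,0) [heading=0, draw]
    -- iteration 2/2 --
    FD 2.4: (27.9,0) -> (30.3,0) [heading=0, draw]
    FD 4.4: (30.3,0) -> (34.7,0) [heading=0, draw]
  ]
  -- iteration 2/4 --
  FD 14.6: (34.7,0) -> (49.3,0) [heading=0, draw]
  REPEAT 2 [
    -- iteration 1/2 --
    FD 2.4: (49.3,0) -> (51.7,0) [heading=0, draw]
    FD 4.4: (51.7,0) -> (56.1,0) [heading=0, draw]
    -- iteration 2/2 --
    FD 2.4: (56.1,0) -> (58.5,0) [heading=0, draw]
    FD 4.4: (58.5,0) -> (62.9,0) [heading=0, draw]
  ]
  -- iteration 3/4 --
  FD 14.6: (62.9,0) -> (77.5,0) [heading=0, draw]
  REPEAT 2 [
    -- iteration 1/2 --
    FD 2.4: (77.5,0) -> (79.9,0) [heading=0, draw]
    FD 4.4: (79.9,0) -> (84.3,0) [heading=0, draw]
    -- iteration 2/2 --
    FD 2.4: (84.3,0) -> (86.7,0) [heading=0, draw]
    FD 4.4: (86.7,0) -> (91.1,0) [heading=0, draw]
  ]
  -- iteration 4/4 --
  FD 14.6: (91.1,0) -> (105.7,0) [heading=0, draw]
  REPEAT 2 [
    -- iteration 1/2 --
    FD 2.4: (105.7,0) -> (108.1,0) [heading=0, draw]
    FD 4.4: (108.1,0) -> (112.5,0) [heading=0, draw]
    -- iteration 2/2 --
    FD 2.4: (112.5,0) -> (114.9,0) [heading=0, draw]
    FD 4.4: (114.9,0) -> (119.3,0) [heading=0, draw]
  ]
]
LT 180: heading 0 -> 180
FD 10.3: (119.3,0) -> (109,0) [heading=180, draw]
Final: pos=(109,0), heading=180, 22 segment(s) drawn

Answer: 109 0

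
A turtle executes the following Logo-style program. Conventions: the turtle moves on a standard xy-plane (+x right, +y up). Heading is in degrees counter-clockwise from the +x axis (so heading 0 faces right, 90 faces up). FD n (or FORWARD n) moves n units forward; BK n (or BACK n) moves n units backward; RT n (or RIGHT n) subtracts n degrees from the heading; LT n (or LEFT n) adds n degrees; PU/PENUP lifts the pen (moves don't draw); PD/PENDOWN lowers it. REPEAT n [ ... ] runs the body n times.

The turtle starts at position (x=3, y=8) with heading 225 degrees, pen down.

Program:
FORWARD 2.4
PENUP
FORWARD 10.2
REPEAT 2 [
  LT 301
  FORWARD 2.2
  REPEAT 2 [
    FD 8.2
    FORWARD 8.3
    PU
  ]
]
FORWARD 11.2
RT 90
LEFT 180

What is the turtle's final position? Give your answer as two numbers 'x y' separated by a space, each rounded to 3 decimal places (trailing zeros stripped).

Executing turtle program step by step:
Start: pos=(3,8), heading=225, pen down
FD 2.4: (3,8) -> (1.303,6.303) [heading=225, draw]
PU: pen up
FD 10.2: (1.303,6.303) -> (-5.91,-0.91) [heading=225, move]
REPEAT 2 [
  -- iteration 1/2 --
  LT 301: heading 225 -> 166
  FD 2.2: (-5.91,-0.91) -> (-8.044,-0.377) [heading=166, move]
  REPEAT 2 [
    -- iteration 1/2 --
    FD 8.2: (-8.044,-0.377) -> (-16.001,1.606) [heading=166, move]
    FD 8.3: (-16.001,1.606) -> (-24.054,3.614) [heading=166, move]
    PU: pen up
    -- iteration 2/2 --
    FD 8.2: (-24.054,3.614) -> (-32.011,5.598) [heading=166, move]
    FD 8.3: (-32.011,5.598) -> (-40.064,7.606) [heading=166, move]
    PU: pen up
  ]
  -- iteration 2/2 --
  LT 301: heading 166 -> 107
  FD 2.2: (-40.064,7.606) -> (-40.707,9.71) [heading=107, move]
  REPEAT 2 [
    -- iteration 1/2 --
    FD 8.2: (-40.707,9.71) -> (-43.105,17.552) [heading=107, move]
    FD 8.3: (-43.105,17.552) -> (-45.531,25.489) [heading=107, move]
    PU: pen up
    -- iteration 2/2 --
    FD 8.2: (-45.531,25.489) -> (-47.929,33.331) [heading=107, move]
    FD 8.3: (-47.929,33.331) -> (-50.355,41.268) [heading=107, move]
    PU: pen up
  ]
]
FD 11.2: (-50.355,41.268) -> (-53.63,51.979) [heading=107, move]
RT 90: heading 107 -> 17
LT 180: heading 17 -> 197
Final: pos=(-53.63,51.979), heading=197, 1 segment(s) drawn

Answer: -53.63 51.979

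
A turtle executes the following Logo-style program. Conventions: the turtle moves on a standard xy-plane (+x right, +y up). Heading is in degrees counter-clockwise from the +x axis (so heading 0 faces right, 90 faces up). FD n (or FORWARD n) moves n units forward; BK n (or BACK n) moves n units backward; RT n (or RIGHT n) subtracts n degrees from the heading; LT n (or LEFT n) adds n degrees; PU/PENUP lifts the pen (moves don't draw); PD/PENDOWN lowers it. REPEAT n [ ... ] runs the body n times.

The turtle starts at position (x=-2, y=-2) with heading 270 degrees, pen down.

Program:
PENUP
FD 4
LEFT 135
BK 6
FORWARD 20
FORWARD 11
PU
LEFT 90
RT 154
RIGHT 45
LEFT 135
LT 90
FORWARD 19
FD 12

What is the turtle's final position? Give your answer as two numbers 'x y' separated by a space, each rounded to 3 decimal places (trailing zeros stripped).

Executing turtle program step by step:
Start: pos=(-2,-2), heading=270, pen down
PU: pen up
FD 4: (-2,-2) -> (-2,-6) [heading=270, move]
LT 135: heading 270 -> 45
BK 6: (-2,-6) -> (-6.243,-10.243) [heading=45, move]
FD 20: (-6.243,-10.243) -> (7.899,3.899) [heading=45, move]
FD 11: (7.899,3.899) -> (15.678,11.678) [heading=45, move]
PU: pen up
LT 90: heading 45 -> 135
RT 154: heading 135 -> 341
RT 45: heading 341 -> 296
LT 135: heading 296 -> 71
LT 90: heading 71 -> 161
FD 19: (15.678,11.678) -> (-2.287,17.863) [heading=161, move]
FD 12: (-2.287,17.863) -> (-13.633,21.77) [heading=161, move]
Final: pos=(-13.633,21.77), heading=161, 0 segment(s) drawn

Answer: -13.633 21.77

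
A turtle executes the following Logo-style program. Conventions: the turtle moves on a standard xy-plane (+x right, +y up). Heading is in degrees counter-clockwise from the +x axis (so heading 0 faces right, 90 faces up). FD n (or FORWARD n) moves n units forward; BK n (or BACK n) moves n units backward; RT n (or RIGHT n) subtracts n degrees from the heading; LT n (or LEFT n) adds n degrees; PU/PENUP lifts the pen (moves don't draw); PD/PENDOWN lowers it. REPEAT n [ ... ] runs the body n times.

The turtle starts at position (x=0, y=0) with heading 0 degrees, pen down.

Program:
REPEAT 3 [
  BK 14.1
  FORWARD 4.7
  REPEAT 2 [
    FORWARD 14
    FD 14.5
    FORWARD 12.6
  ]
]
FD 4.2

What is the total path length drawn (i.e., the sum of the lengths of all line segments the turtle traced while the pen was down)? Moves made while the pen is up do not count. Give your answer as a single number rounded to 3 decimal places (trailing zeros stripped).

Executing turtle program step by step:
Start: pos=(0,0), heading=0, pen down
REPEAT 3 [
  -- iteration 1/3 --
  BK 14.1: (0,0) -> (-14.1,0) [heading=0, draw]
  FD 4.7: (-14.1,0) -> (-9.4,0) [heading=0, draw]
  REPEAT 2 [
    -- iteration 1/2 --
    FD 14: (-9.4,0) -> (4.6,0) [heading=0, draw]
    FD 14.5: (4.6,0) -> (19.1,0) [heading=0, draw]
    FD 12.6: (19.1,0) -> (31.7,0) [heading=0, draw]
    -- iteration 2/2 --
    FD 14: (31.7,0) -> (45.7,0) [heading=0, draw]
    FD 14.5: (45.7,0) -> (60.2,0) [heading=0, draw]
    FD 12.6: (60.2,0) -> (72.8,0) [heading=0, draw]
  ]
  -- iteration 2/3 --
  BK 14.1: (72.8,0) -> (58.7,0) [heading=0, draw]
  FD 4.7: (58.7,0) -> (63.4,0) [heading=0, draw]
  REPEAT 2 [
    -- iteration 1/2 --
    FD 14: (63.4,0) -> (77.4,0) [heading=0, draw]
    FD 14.5: (77.4,0) -> (91.9,0) [heading=0, draw]
    FD 12.6: (91.9,0) -> (104.5,0) [heading=0, draw]
    -- iteration 2/2 --
    FD 14: (104.5,0) -> (118.5,0) [heading=0, draw]
    FD 14.5: (118.5,0) -> (133,0) [heading=0, draw]
    FD 12.6: (133,0) -> (145.6,0) [heading=0, draw]
  ]
  -- iteration 3/3 --
  BK 14.1: (145.6,0) -> (131.5,0) [heading=0, draw]
  FD 4.7: (131.5,0) -> (136.2,0) [heading=0, draw]
  REPEAT 2 [
    -- iteration 1/2 --
    FD 14: (136.2,0) -> (150.2,0) [heading=0, draw]
    FD 14.5: (150.2,0) -> (164.7,0) [heading=0, draw]
    FD 12.6: (164.7,0) -> (177.3,0) [heading=0, draw]
    -- iteration 2/2 --
    FD 14: (177.3,0) -> (191.3,0) [heading=0, draw]
    FD 14.5: (191.3,0) -> (205.8,0) [heading=0, draw]
    FD 12.6: (205.8,0) -> (218.4,0) [heading=0, draw]
  ]
]
FD 4.2: (218.4,0) -> (222.6,0) [heading=0, draw]
Final: pos=(222.6,0), heading=0, 25 segment(s) drawn

Segment lengths:
  seg 1: (0,0) -> (-14.1,0), length = 14.1
  seg 2: (-14.1,0) -> (-9.4,0), length = 4.7
  seg 3: (-9.4,0) -> (4.6,0), length = 14
  seg 4: (4.6,0) -> (19.1,0), length = 14.5
  seg 5: (19.1,0) -> (31.7,0), length = 12.6
  seg 6: (31.7,0) -> (45.7,0), length = 14
  seg 7: (45.7,0) -> (60.2,0), length = 14.5
  seg 8: (60.2,0) -> (72.8,0), length = 12.6
  seg 9: (72.8,0) -> (58.7,0), length = 14.1
  seg 10: (58.7,0) -> (63.4,0), length = 4.7
  seg 11: (63.4,0) -> (77.4,0), length = 14
  seg 12: (77.4,0) -> (91.9,0), length = 14.5
  seg 13: (91.9,0) -> (104.5,0), length = 12.6
  seg 14: (104.5,0) -> (118.5,0), length = 14
  seg 15: (118.5,0) -> (133,0), length = 14.5
  seg 16: (133,0) -> (145.6,0), length = 12.6
  seg 17: (145.6,0) -> (131.5,0), length = 14.1
  seg 18: (131.5,0) -> (136.2,0), length = 4.7
  seg 19: (136.2,0) -> (150.2,0), length = 14
  seg 20: (150.2,0) -> (164.7,0), length = 14.5
  seg 21: (164.7,0) -> (177.3,0), length = 12.6
  seg 22: (177.3,0) -> (191.3,0), length = 14
  seg 23: (191.3,0) -> (205.8,0), length = 14.5
  seg 24: (205.8,0) -> (218.4,0), length = 12.6
  seg 25: (218.4,0) -> (222.6,0), length = 4.2
Total = 307.2

Answer: 307.2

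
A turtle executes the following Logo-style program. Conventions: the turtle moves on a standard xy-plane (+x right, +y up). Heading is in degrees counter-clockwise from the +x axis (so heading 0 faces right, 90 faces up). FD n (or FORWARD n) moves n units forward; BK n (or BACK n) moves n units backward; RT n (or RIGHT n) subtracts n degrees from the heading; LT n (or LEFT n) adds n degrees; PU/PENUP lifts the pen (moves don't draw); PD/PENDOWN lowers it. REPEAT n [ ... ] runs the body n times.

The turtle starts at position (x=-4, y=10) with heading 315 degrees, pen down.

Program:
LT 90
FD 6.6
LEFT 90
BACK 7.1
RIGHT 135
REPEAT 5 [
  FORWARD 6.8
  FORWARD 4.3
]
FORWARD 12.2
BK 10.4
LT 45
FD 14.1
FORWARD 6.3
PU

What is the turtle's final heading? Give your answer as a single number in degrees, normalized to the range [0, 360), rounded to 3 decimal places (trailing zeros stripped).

Executing turtle program step by step:
Start: pos=(-4,10), heading=315, pen down
LT 90: heading 315 -> 45
FD 6.6: (-4,10) -> (0.667,14.667) [heading=45, draw]
LT 90: heading 45 -> 135
BK 7.1: (0.667,14.667) -> (5.687,9.646) [heading=135, draw]
RT 135: heading 135 -> 0
REPEAT 5 [
  -- iteration 1/5 --
  FD 6.8: (5.687,9.646) -> (12.487,9.646) [heading=0, draw]
  FD 4.3: (12.487,9.646) -> (16.787,9.646) [heading=0, draw]
  -- iteration 2/5 --
  FD 6.8: (16.787,9.646) -> (23.587,9.646) [heading=0, draw]
  FD 4.3: (23.587,9.646) -> (27.887,9.646) [heading=0, draw]
  -- iteration 3/5 --
  FD 6.8: (27.887,9.646) -> (34.687,9.646) [heading=0, draw]
  FD 4.3: (34.687,9.646) -> (38.987,9.646) [heading=0, draw]
  -- iteration 4/5 --
  FD 6.8: (38.987,9.646) -> (45.787,9.646) [heading=0, draw]
  FD 4.3: (45.787,9.646) -> (50.087,9.646) [heading=0, draw]
  -- iteration 5/5 --
  FD 6.8: (50.087,9.646) -> (56.887,9.646) [heading=0, draw]
  FD 4.3: (56.887,9.646) -> (61.187,9.646) [heading=0, draw]
]
FD 12.2: (61.187,9.646) -> (73.387,9.646) [heading=0, draw]
BK 10.4: (73.387,9.646) -> (62.987,9.646) [heading=0, draw]
LT 45: heading 0 -> 45
FD 14.1: (62.987,9.646) -> (72.958,19.617) [heading=45, draw]
FD 6.3: (72.958,19.617) -> (77.412,24.071) [heading=45, draw]
PU: pen up
Final: pos=(77.412,24.071), heading=45, 16 segment(s) drawn

Answer: 45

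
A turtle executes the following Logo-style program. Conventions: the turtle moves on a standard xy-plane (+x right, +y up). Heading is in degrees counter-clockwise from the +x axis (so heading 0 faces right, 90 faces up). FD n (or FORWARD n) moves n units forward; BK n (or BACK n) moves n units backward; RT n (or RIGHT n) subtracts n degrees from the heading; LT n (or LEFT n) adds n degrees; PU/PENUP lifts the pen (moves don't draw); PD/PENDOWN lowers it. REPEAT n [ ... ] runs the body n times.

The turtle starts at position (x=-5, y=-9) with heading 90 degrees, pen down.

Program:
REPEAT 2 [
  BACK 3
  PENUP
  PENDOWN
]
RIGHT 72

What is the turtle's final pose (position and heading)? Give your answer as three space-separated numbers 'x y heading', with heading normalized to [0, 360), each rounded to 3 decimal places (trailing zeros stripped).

Executing turtle program step by step:
Start: pos=(-5,-9), heading=90, pen down
REPEAT 2 [
  -- iteration 1/2 --
  BK 3: (-5,-9) -> (-5,-12) [heading=90, draw]
  PU: pen up
  PD: pen down
  -- iteration 2/2 --
  BK 3: (-5,-12) -> (-5,-15) [heading=90, draw]
  PU: pen up
  PD: pen down
]
RT 72: heading 90 -> 18
Final: pos=(-5,-15), heading=18, 2 segment(s) drawn

Answer: -5 -15 18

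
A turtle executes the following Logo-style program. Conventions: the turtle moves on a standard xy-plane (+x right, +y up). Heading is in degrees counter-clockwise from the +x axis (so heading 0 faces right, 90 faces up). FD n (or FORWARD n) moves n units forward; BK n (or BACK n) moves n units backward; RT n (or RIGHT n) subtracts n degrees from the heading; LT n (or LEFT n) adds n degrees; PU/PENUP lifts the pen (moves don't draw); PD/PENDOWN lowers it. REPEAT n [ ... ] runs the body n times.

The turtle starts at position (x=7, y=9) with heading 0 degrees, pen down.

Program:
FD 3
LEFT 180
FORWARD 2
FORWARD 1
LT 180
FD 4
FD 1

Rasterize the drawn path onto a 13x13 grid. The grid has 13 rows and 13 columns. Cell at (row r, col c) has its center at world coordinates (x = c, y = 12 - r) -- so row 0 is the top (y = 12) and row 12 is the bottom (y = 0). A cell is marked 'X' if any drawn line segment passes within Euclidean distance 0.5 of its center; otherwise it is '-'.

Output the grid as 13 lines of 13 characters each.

Answer: -------------
-------------
-------------
-------XXXXXX
-------------
-------------
-------------
-------------
-------------
-------------
-------------
-------------
-------------

Derivation:
Segment 0: (7,9) -> (10,9)
Segment 1: (10,9) -> (8,9)
Segment 2: (8,9) -> (7,9)
Segment 3: (7,9) -> (11,9)
Segment 4: (11,9) -> (12,9)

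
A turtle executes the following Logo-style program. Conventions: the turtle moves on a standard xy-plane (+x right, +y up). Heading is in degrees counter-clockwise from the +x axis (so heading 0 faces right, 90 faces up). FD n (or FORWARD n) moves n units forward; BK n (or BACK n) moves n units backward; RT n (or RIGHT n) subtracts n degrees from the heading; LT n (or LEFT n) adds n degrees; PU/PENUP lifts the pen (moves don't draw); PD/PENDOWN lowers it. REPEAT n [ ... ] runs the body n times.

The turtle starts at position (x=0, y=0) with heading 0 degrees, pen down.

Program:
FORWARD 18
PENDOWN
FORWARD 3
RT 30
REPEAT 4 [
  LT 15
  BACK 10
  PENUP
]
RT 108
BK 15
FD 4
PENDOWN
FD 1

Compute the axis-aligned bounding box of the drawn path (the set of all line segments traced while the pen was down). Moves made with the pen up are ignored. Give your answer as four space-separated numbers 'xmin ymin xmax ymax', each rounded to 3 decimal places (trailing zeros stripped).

Executing turtle program step by step:
Start: pos=(0,0), heading=0, pen down
FD 18: (0,0) -> (18,0) [heading=0, draw]
PD: pen down
FD 3: (18,0) -> (21,0) [heading=0, draw]
RT 30: heading 0 -> 330
REPEAT 4 [
  -- iteration 1/4 --
  LT 15: heading 330 -> 345
  BK 10: (21,0) -> (11.341,2.588) [heading=345, draw]
  PU: pen up
  -- iteration 2/4 --
  LT 15: heading 345 -> 0
  BK 10: (11.341,2.588) -> (1.341,2.588) [heading=0, move]
  PU: pen up
  -- iteration 3/4 --
  LT 15: heading 0 -> 15
  BK 10: (1.341,2.588) -> (-8.319,0) [heading=15, move]
  PU: pen up
  -- iteration 4/4 --
  LT 15: heading 15 -> 30
  BK 10: (-8.319,0) -> (-16.979,-5) [heading=30, move]
  PU: pen up
]
RT 108: heading 30 -> 282
BK 15: (-16.979,-5) -> (-20.097,9.672) [heading=282, move]
FD 4: (-20.097,9.672) -> (-19.266,5.76) [heading=282, move]
PD: pen down
FD 1: (-19.266,5.76) -> (-19.058,4.781) [heading=282, draw]
Final: pos=(-19.058,4.781), heading=282, 4 segment(s) drawn

Segment endpoints: x in {-19.266, -19.058, 0, 11.341, 18, 21}, y in {0, 2.588, 4.781, 5.76}
xmin=-19.266, ymin=0, xmax=21, ymax=5.76

Answer: -19.266 0 21 5.76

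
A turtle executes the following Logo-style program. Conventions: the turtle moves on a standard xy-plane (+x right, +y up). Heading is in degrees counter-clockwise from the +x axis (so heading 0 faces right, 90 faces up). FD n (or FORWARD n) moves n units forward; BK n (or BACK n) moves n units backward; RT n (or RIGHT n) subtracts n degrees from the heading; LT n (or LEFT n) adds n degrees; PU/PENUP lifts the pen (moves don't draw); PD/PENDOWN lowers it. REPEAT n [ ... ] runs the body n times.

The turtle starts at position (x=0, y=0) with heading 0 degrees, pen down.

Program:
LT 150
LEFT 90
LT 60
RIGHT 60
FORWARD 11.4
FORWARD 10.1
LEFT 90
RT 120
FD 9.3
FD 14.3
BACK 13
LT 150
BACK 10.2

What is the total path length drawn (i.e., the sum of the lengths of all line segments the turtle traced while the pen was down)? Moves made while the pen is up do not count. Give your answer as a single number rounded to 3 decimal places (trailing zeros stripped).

Executing turtle program step by step:
Start: pos=(0,0), heading=0, pen down
LT 150: heading 0 -> 150
LT 90: heading 150 -> 240
LT 60: heading 240 -> 300
RT 60: heading 300 -> 240
FD 11.4: (0,0) -> (-5.7,-9.873) [heading=240, draw]
FD 10.1: (-5.7,-9.873) -> (-10.75,-18.62) [heading=240, draw]
LT 90: heading 240 -> 330
RT 120: heading 330 -> 210
FD 9.3: (-10.75,-18.62) -> (-18.804,-23.27) [heading=210, draw]
FD 14.3: (-18.804,-23.27) -> (-31.188,-30.42) [heading=210, draw]
BK 13: (-31.188,-30.42) -> (-19.93,-23.92) [heading=210, draw]
LT 150: heading 210 -> 0
BK 10.2: (-19.93,-23.92) -> (-30.13,-23.92) [heading=0, draw]
Final: pos=(-30.13,-23.92), heading=0, 6 segment(s) drawn

Segment lengths:
  seg 1: (0,0) -> (-5.7,-9.873), length = 11.4
  seg 2: (-5.7,-9.873) -> (-10.75,-18.62), length = 10.1
  seg 3: (-10.75,-18.62) -> (-18.804,-23.27), length = 9.3
  seg 4: (-18.804,-23.27) -> (-31.188,-30.42), length = 14.3
  seg 5: (-31.188,-30.42) -> (-19.93,-23.92), length = 13
  seg 6: (-19.93,-23.92) -> (-30.13,-23.92), length = 10.2
Total = 68.3

Answer: 68.3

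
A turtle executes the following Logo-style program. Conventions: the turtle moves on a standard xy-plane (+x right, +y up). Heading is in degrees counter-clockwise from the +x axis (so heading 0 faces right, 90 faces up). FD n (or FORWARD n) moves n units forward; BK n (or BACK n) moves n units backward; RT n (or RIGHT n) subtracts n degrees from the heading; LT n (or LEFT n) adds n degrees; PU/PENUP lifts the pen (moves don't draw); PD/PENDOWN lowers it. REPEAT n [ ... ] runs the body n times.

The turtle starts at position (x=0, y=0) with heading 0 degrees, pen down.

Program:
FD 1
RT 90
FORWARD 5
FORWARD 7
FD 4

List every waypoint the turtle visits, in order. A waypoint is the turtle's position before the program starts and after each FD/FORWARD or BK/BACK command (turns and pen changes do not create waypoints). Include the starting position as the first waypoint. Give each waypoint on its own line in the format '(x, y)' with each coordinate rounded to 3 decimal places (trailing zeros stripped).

Executing turtle program step by step:
Start: pos=(0,0), heading=0, pen down
FD 1: (0,0) -> (1,0) [heading=0, draw]
RT 90: heading 0 -> 270
FD 5: (1,0) -> (1,-5) [heading=270, draw]
FD 7: (1,-5) -> (1,-12) [heading=270, draw]
FD 4: (1,-12) -> (1,-16) [heading=270, draw]
Final: pos=(1,-16), heading=270, 4 segment(s) drawn
Waypoints (5 total):
(0, 0)
(1, 0)
(1, -5)
(1, -12)
(1, -16)

Answer: (0, 0)
(1, 0)
(1, -5)
(1, -12)
(1, -16)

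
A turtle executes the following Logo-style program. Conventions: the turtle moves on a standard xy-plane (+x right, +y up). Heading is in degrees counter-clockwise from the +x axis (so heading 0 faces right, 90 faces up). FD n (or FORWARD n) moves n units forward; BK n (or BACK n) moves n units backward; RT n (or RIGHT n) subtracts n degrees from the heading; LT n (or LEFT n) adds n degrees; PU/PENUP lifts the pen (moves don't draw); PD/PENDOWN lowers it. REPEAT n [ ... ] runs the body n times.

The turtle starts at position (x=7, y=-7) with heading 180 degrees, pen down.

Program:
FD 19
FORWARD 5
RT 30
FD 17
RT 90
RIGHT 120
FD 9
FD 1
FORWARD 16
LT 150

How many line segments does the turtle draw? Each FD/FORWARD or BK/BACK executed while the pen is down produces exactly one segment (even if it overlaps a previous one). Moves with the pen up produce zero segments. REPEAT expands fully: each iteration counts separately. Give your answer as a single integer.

Answer: 6

Derivation:
Executing turtle program step by step:
Start: pos=(7,-7), heading=180, pen down
FD 19: (7,-7) -> (-12,-7) [heading=180, draw]
FD 5: (-12,-7) -> (-17,-7) [heading=180, draw]
RT 30: heading 180 -> 150
FD 17: (-17,-7) -> (-31.722,1.5) [heading=150, draw]
RT 90: heading 150 -> 60
RT 120: heading 60 -> 300
FD 9: (-31.722,1.5) -> (-27.222,-6.294) [heading=300, draw]
FD 1: (-27.222,-6.294) -> (-26.722,-7.16) [heading=300, draw]
FD 16: (-26.722,-7.16) -> (-18.722,-21.017) [heading=300, draw]
LT 150: heading 300 -> 90
Final: pos=(-18.722,-21.017), heading=90, 6 segment(s) drawn
Segments drawn: 6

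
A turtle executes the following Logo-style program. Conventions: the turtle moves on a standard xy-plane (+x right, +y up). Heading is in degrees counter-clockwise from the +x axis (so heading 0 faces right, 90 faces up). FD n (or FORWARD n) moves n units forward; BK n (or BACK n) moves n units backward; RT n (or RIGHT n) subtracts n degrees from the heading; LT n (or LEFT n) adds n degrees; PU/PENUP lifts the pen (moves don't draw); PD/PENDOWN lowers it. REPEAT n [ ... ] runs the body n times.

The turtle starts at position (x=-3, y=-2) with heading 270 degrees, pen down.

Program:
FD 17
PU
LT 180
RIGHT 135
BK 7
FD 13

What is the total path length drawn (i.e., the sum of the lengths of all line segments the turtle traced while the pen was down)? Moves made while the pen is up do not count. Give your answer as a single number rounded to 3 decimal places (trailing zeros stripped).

Executing turtle program step by step:
Start: pos=(-3,-2), heading=270, pen down
FD 17: (-3,-2) -> (-3,-19) [heading=270, draw]
PU: pen up
LT 180: heading 270 -> 90
RT 135: heading 90 -> 315
BK 7: (-3,-19) -> (-7.95,-14.05) [heading=315, move]
FD 13: (-7.95,-14.05) -> (1.243,-23.243) [heading=315, move]
Final: pos=(1.243,-23.243), heading=315, 1 segment(s) drawn

Segment lengths:
  seg 1: (-3,-2) -> (-3,-19), length = 17
Total = 17

Answer: 17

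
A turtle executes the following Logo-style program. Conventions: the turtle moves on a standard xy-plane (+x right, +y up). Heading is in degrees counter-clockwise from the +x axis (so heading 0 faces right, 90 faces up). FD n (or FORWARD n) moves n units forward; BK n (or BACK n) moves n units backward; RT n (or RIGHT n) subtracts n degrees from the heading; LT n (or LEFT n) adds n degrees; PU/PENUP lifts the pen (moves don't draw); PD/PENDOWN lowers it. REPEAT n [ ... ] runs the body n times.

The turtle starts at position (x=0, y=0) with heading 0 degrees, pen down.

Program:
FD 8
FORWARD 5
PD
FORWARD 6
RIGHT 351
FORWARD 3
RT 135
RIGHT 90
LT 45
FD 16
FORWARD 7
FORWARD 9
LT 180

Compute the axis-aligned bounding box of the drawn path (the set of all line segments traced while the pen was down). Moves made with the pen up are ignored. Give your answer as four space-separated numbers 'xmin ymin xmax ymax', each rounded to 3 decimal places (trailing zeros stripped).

Executing turtle program step by step:
Start: pos=(0,0), heading=0, pen down
FD 8: (0,0) -> (8,0) [heading=0, draw]
FD 5: (8,0) -> (13,0) [heading=0, draw]
PD: pen down
FD 6: (13,0) -> (19,0) [heading=0, draw]
RT 351: heading 0 -> 9
FD 3: (19,0) -> (21.963,0.469) [heading=9, draw]
RT 135: heading 9 -> 234
RT 90: heading 234 -> 144
LT 45: heading 144 -> 189
FD 16: (21.963,0.469) -> (6.16,-2.034) [heading=189, draw]
FD 7: (6.16,-2.034) -> (-0.754,-3.129) [heading=189, draw]
FD 9: (-0.754,-3.129) -> (-9.643,-4.537) [heading=189, draw]
LT 180: heading 189 -> 9
Final: pos=(-9.643,-4.537), heading=9, 7 segment(s) drawn

Segment endpoints: x in {-9.643, -0.754, 0, 6.16, 8, 13, 19, 21.963}, y in {-4.537, -3.129, -2.034, 0, 0.469}
xmin=-9.643, ymin=-4.537, xmax=21.963, ymax=0.469

Answer: -9.643 -4.537 21.963 0.469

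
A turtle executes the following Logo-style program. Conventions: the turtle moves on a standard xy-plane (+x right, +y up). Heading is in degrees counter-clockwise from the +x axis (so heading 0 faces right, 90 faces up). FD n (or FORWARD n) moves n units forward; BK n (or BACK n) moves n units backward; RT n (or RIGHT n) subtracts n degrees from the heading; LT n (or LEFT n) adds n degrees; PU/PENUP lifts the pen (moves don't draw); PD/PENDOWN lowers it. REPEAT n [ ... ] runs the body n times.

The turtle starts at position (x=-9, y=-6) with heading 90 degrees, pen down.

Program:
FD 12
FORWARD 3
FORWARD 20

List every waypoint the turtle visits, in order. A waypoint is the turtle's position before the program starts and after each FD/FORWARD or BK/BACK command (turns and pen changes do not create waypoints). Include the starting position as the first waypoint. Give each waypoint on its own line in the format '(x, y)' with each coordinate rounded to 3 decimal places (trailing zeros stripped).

Executing turtle program step by step:
Start: pos=(-9,-6), heading=90, pen down
FD 12: (-9,-6) -> (-9,6) [heading=90, draw]
FD 3: (-9,6) -> (-9,9) [heading=90, draw]
FD 20: (-9,9) -> (-9,29) [heading=90, draw]
Final: pos=(-9,29), heading=90, 3 segment(s) drawn
Waypoints (4 total):
(-9, -6)
(-9, 6)
(-9, 9)
(-9, 29)

Answer: (-9, -6)
(-9, 6)
(-9, 9)
(-9, 29)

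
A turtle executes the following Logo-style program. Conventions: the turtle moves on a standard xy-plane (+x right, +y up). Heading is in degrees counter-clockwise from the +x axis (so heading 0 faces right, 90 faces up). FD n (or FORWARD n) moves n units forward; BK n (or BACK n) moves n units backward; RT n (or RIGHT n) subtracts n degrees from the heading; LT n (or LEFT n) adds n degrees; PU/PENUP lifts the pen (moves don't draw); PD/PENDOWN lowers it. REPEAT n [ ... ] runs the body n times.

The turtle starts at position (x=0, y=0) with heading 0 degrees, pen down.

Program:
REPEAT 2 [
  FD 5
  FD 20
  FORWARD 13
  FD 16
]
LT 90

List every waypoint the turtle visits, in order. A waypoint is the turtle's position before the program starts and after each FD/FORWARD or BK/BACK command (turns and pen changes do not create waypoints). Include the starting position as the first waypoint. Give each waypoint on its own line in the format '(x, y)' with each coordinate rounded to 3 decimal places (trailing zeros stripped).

Executing turtle program step by step:
Start: pos=(0,0), heading=0, pen down
REPEAT 2 [
  -- iteration 1/2 --
  FD 5: (0,0) -> (5,0) [heading=0, draw]
  FD 20: (5,0) -> (25,0) [heading=0, draw]
  FD 13: (25,0) -> (38,0) [heading=0, draw]
  FD 16: (38,0) -> (54,0) [heading=0, draw]
  -- iteration 2/2 --
  FD 5: (54,0) -> (59,0) [heading=0, draw]
  FD 20: (59,0) -> (79,0) [heading=0, draw]
  FD 13: (79,0) -> (92,0) [heading=0, draw]
  FD 16: (92,0) -> (108,0) [heading=0, draw]
]
LT 90: heading 0 -> 90
Final: pos=(108,0), heading=90, 8 segment(s) drawn
Waypoints (9 total):
(0, 0)
(5, 0)
(25, 0)
(38, 0)
(54, 0)
(59, 0)
(79, 0)
(92, 0)
(108, 0)

Answer: (0, 0)
(5, 0)
(25, 0)
(38, 0)
(54, 0)
(59, 0)
(79, 0)
(92, 0)
(108, 0)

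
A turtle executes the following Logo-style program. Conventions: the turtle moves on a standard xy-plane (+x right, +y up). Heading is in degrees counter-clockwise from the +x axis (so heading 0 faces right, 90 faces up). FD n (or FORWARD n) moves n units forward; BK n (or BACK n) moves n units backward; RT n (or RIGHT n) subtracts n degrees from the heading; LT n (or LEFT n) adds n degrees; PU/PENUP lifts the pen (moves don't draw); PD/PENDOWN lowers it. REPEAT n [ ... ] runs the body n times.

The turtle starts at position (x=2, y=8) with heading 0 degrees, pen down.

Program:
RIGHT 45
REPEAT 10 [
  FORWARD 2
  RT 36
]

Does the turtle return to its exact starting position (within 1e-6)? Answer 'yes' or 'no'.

Executing turtle program step by step:
Start: pos=(2,8), heading=0, pen down
RT 45: heading 0 -> 315
REPEAT 10 [
  -- iteration 1/10 --
  FD 2: (2,8) -> (3.414,6.586) [heading=315, draw]
  RT 36: heading 315 -> 279
  -- iteration 2/10 --
  FD 2: (3.414,6.586) -> (3.727,4.61) [heading=279, draw]
  RT 36: heading 279 -> 243
  -- iteration 3/10 --
  FD 2: (3.727,4.61) -> (2.819,2.828) [heading=243, draw]
  RT 36: heading 243 -> 207
  -- iteration 4/10 --
  FD 2: (2.819,2.828) -> (1.037,1.92) [heading=207, draw]
  RT 36: heading 207 -> 171
  -- iteration 5/10 --
  FD 2: (1.037,1.92) -> (-0.938,2.233) [heading=171, draw]
  RT 36: heading 171 -> 135
  -- iteration 6/10 --
  FD 2: (-0.938,2.233) -> (-2.353,3.647) [heading=135, draw]
  RT 36: heading 135 -> 99
  -- iteration 7/10 --
  FD 2: (-2.353,3.647) -> (-2.665,5.623) [heading=99, draw]
  RT 36: heading 99 -> 63
  -- iteration 8/10 --
  FD 2: (-2.665,5.623) -> (-1.757,7.405) [heading=63, draw]
  RT 36: heading 63 -> 27
  -- iteration 9/10 --
  FD 2: (-1.757,7.405) -> (0.025,8.313) [heading=27, draw]
  RT 36: heading 27 -> 351
  -- iteration 10/10 --
  FD 2: (0.025,8.313) -> (2,8) [heading=351, draw]
  RT 36: heading 351 -> 315
]
Final: pos=(2,8), heading=315, 10 segment(s) drawn

Start position: (2, 8)
Final position: (2, 8)
Distance = 0; < 1e-6 -> CLOSED

Answer: yes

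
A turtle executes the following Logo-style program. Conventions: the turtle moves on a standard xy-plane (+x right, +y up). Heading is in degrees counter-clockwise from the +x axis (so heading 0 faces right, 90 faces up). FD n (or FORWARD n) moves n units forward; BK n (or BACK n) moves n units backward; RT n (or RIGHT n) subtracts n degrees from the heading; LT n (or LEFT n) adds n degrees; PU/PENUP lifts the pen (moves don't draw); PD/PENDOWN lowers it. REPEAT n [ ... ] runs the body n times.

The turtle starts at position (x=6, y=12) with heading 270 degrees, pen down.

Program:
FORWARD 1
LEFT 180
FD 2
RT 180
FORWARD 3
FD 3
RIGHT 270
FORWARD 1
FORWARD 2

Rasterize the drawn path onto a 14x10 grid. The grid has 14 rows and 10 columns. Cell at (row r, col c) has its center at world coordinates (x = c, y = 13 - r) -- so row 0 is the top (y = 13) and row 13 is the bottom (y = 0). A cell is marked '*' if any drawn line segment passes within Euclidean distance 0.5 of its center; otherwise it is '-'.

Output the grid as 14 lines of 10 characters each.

Segment 0: (6,12) -> (6,11)
Segment 1: (6,11) -> (6,13)
Segment 2: (6,13) -> (6,10)
Segment 3: (6,10) -> (6,7)
Segment 4: (6,7) -> (7,7)
Segment 5: (7,7) -> (9,7)

Answer: ------*---
------*---
------*---
------*---
------*---
------*---
------****
----------
----------
----------
----------
----------
----------
----------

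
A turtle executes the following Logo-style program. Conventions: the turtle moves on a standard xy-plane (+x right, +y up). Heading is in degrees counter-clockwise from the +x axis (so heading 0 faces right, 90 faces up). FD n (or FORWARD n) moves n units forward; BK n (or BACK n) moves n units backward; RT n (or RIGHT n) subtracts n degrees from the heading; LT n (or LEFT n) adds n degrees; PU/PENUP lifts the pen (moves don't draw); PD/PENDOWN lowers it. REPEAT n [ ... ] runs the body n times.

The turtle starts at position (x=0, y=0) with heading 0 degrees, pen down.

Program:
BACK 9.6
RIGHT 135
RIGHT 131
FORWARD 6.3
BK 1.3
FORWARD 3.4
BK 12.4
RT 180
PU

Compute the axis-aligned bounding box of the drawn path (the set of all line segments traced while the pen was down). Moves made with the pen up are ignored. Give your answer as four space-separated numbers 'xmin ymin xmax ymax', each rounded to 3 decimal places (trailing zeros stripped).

Executing turtle program step by step:
Start: pos=(0,0), heading=0, pen down
BK 9.6: (0,0) -> (-9.6,0) [heading=0, draw]
RT 135: heading 0 -> 225
RT 131: heading 225 -> 94
FD 6.3: (-9.6,0) -> (-10.039,6.285) [heading=94, draw]
BK 1.3: (-10.039,6.285) -> (-9.949,4.988) [heading=94, draw]
FD 3.4: (-9.949,4.988) -> (-10.186,8.38) [heading=94, draw]
BK 12.4: (-10.186,8.38) -> (-9.321,-3.99) [heading=94, draw]
RT 180: heading 94 -> 274
PU: pen up
Final: pos=(-9.321,-3.99), heading=274, 5 segment(s) drawn

Segment endpoints: x in {-10.186, -10.039, -9.949, -9.6, -9.321, 0}, y in {-3.99, 0, 4.988, 6.285, 8.38}
xmin=-10.186, ymin=-3.99, xmax=0, ymax=8.38

Answer: -10.186 -3.99 0 8.38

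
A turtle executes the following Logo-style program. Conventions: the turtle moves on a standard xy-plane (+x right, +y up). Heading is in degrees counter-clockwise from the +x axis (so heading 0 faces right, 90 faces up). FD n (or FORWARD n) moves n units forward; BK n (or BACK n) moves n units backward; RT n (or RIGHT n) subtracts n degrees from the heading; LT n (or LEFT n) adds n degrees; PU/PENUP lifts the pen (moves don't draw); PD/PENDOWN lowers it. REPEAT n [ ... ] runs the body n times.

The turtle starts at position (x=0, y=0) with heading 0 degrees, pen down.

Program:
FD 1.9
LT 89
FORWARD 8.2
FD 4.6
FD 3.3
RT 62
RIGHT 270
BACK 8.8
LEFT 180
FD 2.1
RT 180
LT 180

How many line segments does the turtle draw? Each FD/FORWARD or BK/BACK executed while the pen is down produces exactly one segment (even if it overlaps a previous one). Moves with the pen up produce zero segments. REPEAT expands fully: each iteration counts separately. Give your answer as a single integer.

Executing turtle program step by step:
Start: pos=(0,0), heading=0, pen down
FD 1.9: (0,0) -> (1.9,0) [heading=0, draw]
LT 89: heading 0 -> 89
FD 8.2: (1.9,0) -> (2.043,8.199) [heading=89, draw]
FD 4.6: (2.043,8.199) -> (2.123,12.798) [heading=89, draw]
FD 3.3: (2.123,12.798) -> (2.181,16.098) [heading=89, draw]
RT 62: heading 89 -> 27
RT 270: heading 27 -> 117
BK 8.8: (2.181,16.098) -> (6.176,8.257) [heading=117, draw]
LT 180: heading 117 -> 297
FD 2.1: (6.176,8.257) -> (7.129,6.386) [heading=297, draw]
RT 180: heading 297 -> 117
LT 180: heading 117 -> 297
Final: pos=(7.129,6.386), heading=297, 6 segment(s) drawn
Segments drawn: 6

Answer: 6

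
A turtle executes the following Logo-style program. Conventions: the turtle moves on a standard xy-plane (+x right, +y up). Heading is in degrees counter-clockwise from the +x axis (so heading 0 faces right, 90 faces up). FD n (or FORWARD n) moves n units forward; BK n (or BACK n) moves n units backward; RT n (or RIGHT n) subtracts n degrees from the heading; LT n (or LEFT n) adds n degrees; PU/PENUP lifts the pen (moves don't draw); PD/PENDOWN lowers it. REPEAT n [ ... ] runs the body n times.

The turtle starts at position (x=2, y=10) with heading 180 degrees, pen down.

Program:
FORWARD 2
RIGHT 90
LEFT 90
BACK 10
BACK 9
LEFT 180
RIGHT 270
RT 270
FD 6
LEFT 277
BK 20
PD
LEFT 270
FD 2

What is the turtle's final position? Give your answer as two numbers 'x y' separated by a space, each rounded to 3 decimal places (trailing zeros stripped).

Answer: 17.422 -9.607

Derivation:
Executing turtle program step by step:
Start: pos=(2,10), heading=180, pen down
FD 2: (2,10) -> (0,10) [heading=180, draw]
RT 90: heading 180 -> 90
LT 90: heading 90 -> 180
BK 10: (0,10) -> (10,10) [heading=180, draw]
BK 9: (10,10) -> (19,10) [heading=180, draw]
LT 180: heading 180 -> 0
RT 270: heading 0 -> 90
RT 270: heading 90 -> 180
FD 6: (19,10) -> (13,10) [heading=180, draw]
LT 277: heading 180 -> 97
BK 20: (13,10) -> (15.437,-9.851) [heading=97, draw]
PD: pen down
LT 270: heading 97 -> 7
FD 2: (15.437,-9.851) -> (17.422,-9.607) [heading=7, draw]
Final: pos=(17.422,-9.607), heading=7, 6 segment(s) drawn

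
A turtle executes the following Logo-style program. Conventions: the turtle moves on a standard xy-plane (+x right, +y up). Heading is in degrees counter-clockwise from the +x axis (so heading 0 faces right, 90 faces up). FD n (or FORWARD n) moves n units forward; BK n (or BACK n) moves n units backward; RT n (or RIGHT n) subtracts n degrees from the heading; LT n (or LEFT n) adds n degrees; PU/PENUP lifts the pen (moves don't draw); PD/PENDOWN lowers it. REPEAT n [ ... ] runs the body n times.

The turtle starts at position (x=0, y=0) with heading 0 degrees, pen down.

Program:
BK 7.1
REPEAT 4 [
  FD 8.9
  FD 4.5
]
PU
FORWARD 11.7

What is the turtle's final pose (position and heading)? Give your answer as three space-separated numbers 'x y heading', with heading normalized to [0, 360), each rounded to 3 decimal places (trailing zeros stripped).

Executing turtle program step by step:
Start: pos=(0,0), heading=0, pen down
BK 7.1: (0,0) -> (-7.1,0) [heading=0, draw]
REPEAT 4 [
  -- iteration 1/4 --
  FD 8.9: (-7.1,0) -> (1.8,0) [heading=0, draw]
  FD 4.5: (1.8,0) -> (6.3,0) [heading=0, draw]
  -- iteration 2/4 --
  FD 8.9: (6.3,0) -> (15.2,0) [heading=0, draw]
  FD 4.5: (15.2,0) -> (19.7,0) [heading=0, draw]
  -- iteration 3/4 --
  FD 8.9: (19.7,0) -> (28.6,0) [heading=0, draw]
  FD 4.5: (28.6,0) -> (33.1,0) [heading=0, draw]
  -- iteration 4/4 --
  FD 8.9: (33.1,0) -> (42,0) [heading=0, draw]
  FD 4.5: (42,0) -> (46.5,0) [heading=0, draw]
]
PU: pen up
FD 11.7: (46.5,0) -> (58.2,0) [heading=0, move]
Final: pos=(58.2,0), heading=0, 9 segment(s) drawn

Answer: 58.2 0 0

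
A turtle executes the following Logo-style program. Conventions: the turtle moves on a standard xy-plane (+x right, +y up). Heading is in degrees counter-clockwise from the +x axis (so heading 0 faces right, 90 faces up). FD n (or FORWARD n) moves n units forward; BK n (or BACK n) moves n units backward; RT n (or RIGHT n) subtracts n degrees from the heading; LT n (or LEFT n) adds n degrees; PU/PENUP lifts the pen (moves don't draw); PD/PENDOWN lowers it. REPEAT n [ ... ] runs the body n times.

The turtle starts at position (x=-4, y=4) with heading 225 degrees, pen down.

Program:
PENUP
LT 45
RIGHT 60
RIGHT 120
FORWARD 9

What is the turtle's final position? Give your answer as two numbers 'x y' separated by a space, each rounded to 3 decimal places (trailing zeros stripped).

Executing turtle program step by step:
Start: pos=(-4,4), heading=225, pen down
PU: pen up
LT 45: heading 225 -> 270
RT 60: heading 270 -> 210
RT 120: heading 210 -> 90
FD 9: (-4,4) -> (-4,13) [heading=90, move]
Final: pos=(-4,13), heading=90, 0 segment(s) drawn

Answer: -4 13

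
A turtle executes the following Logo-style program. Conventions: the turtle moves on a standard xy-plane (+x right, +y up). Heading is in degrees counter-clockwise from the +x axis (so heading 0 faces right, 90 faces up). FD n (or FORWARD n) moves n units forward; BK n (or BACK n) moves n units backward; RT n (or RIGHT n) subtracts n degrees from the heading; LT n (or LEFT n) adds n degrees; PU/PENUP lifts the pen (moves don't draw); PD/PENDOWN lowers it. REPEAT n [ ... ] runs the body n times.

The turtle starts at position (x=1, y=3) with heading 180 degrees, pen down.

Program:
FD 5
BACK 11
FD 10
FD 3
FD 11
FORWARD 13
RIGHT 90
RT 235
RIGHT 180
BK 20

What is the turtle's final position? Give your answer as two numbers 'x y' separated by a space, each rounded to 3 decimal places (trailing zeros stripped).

Executing turtle program step by step:
Start: pos=(1,3), heading=180, pen down
FD 5: (1,3) -> (-4,3) [heading=180, draw]
BK 11: (-4,3) -> (7,3) [heading=180, draw]
FD 10: (7,3) -> (-3,3) [heading=180, draw]
FD 3: (-3,3) -> (-6,3) [heading=180, draw]
FD 11: (-6,3) -> (-17,3) [heading=180, draw]
FD 13: (-17,3) -> (-30,3) [heading=180, draw]
RT 90: heading 180 -> 90
RT 235: heading 90 -> 215
RT 180: heading 215 -> 35
BK 20: (-30,3) -> (-46.383,-8.472) [heading=35, draw]
Final: pos=(-46.383,-8.472), heading=35, 7 segment(s) drawn

Answer: -46.383 -8.472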